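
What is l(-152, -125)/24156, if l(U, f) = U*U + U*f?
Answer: 10526/6039 ≈ 1.7430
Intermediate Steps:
l(U, f) = U**2 + U*f
l(-152, -125)/24156 = -152*(-152 - 125)/24156 = -152*(-277)*(1/24156) = 42104*(1/24156) = 10526/6039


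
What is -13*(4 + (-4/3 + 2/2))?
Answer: -143/3 ≈ -47.667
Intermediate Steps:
-13*(4 + (-4/3 + 2/2)) = -13*(4 + (-4*⅓ + 2*(½))) = -13*(4 + (-4/3 + 1)) = -13*(4 - ⅓) = -13*11/3 = -143/3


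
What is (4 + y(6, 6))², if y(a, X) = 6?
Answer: 100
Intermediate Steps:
(4 + y(6, 6))² = (4 + 6)² = 10² = 100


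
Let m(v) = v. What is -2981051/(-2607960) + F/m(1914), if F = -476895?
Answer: -206336225431/831939240 ≈ -248.02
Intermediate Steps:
-2981051/(-2607960) + F/m(1914) = -2981051/(-2607960) - 476895/1914 = -2981051*(-1/2607960) - 476895*1/1914 = 2981051/2607960 - 158965/638 = -206336225431/831939240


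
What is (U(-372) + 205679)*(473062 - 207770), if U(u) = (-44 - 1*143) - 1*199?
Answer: 54462590556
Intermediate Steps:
U(u) = -386 (U(u) = (-44 - 143) - 199 = -187 - 199 = -386)
(U(-372) + 205679)*(473062 - 207770) = (-386 + 205679)*(473062 - 207770) = 205293*265292 = 54462590556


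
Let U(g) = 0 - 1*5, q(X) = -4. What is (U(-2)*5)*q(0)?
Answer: 100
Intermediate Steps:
U(g) = -5 (U(g) = 0 - 5 = -5)
(U(-2)*5)*q(0) = -5*5*(-4) = -25*(-4) = 100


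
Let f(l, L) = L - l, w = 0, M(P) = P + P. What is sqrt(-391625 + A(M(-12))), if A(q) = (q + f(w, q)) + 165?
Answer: 2*I*sqrt(97877) ≈ 625.71*I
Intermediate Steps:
M(P) = 2*P
A(q) = 165 + 2*q (A(q) = (q + (q - 1*0)) + 165 = (q + (q + 0)) + 165 = (q + q) + 165 = 2*q + 165 = 165 + 2*q)
sqrt(-391625 + A(M(-12))) = sqrt(-391625 + (165 + 2*(2*(-12)))) = sqrt(-391625 + (165 + 2*(-24))) = sqrt(-391625 + (165 - 48)) = sqrt(-391625 + 117) = sqrt(-391508) = 2*I*sqrt(97877)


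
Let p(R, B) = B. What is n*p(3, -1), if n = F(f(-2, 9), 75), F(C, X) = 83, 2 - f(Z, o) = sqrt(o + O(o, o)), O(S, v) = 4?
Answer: -83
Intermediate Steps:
f(Z, o) = 2 - sqrt(4 + o) (f(Z, o) = 2 - sqrt(o + 4) = 2 - sqrt(4 + o))
n = 83
n*p(3, -1) = 83*(-1) = -83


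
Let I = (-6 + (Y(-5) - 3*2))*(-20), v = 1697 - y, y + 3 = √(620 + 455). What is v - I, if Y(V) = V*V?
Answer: 1960 - 5*√43 ≈ 1927.2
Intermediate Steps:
Y(V) = V²
y = -3 + 5*√43 (y = -3 + √(620 + 455) = -3 + √1075 = -3 + 5*√43 ≈ 29.787)
v = 1700 - 5*√43 (v = 1697 - (-3 + 5*√43) = 1697 + (3 - 5*√43) = 1700 - 5*√43 ≈ 1667.2)
I = -260 (I = (-6 + ((-5)² - 3*2))*(-20) = (-6 + (25 - 6))*(-20) = (-6 + 19)*(-20) = 13*(-20) = -260)
v - I = (1700 - 5*√43) - 1*(-260) = (1700 - 5*√43) + 260 = 1960 - 5*√43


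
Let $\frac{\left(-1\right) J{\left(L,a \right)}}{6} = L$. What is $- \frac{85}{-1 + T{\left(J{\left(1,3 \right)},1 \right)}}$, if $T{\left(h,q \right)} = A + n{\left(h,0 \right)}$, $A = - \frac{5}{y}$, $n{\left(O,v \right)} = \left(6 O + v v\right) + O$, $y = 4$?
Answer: $\frac{340}{177} \approx 1.9209$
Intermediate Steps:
$J{\left(L,a \right)} = - 6 L$
$n{\left(O,v \right)} = v^{2} + 7 O$ ($n{\left(O,v \right)} = \left(6 O + v^{2}\right) + O = \left(v^{2} + 6 O\right) + O = v^{2} + 7 O$)
$A = - \frac{5}{4} \approx -1.25$
$T{\left(h,q \right)} = - \frac{5}{4} + 7 h$ ($T{\left(h,q \right)} = - \frac{5}{4} + \left(0^{2} + 7 h\right) = - \frac{5}{4} + \left(0 + 7 h\right) = - \frac{5}{4} + 7 h$)
$- \frac{85}{-1 + T{\left(J{\left(1,3 \right)},1 \right)}} = - \frac{85}{-1 + \left(- \frac{5}{4} + 7 \left(\left(-6\right) 1\right)\right)} = - \frac{85}{-1 + \left(- \frac{5}{4} + 7 \left(-6\right)\right)} = - \frac{85}{-1 - \frac{173}{4}} = - \frac{85}{- \frac{177}{4}} = \left(-85\right) \left(- \frac{4}{177}\right) = \frac{340}{177}$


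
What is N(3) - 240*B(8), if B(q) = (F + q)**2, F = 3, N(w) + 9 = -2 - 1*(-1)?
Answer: -29050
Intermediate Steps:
N(w) = -10 (N(w) = -9 + (-2 - 1*(-1)) = -9 + (-2 + 1) = -9 - 1 = -10)
B(q) = (3 + q)**2
N(3) - 240*B(8) = -10 - 240*(3 + 8)**2 = -10 - 240*11**2 = -10 - 240*121 = -10 - 29040 = -29050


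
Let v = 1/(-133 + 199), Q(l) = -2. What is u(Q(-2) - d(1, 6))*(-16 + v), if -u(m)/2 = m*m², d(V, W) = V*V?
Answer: -9495/11 ≈ -863.18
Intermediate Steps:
d(V, W) = V²
v = 1/66 ≈ 0.015152
u(m) = -2*m³ (u(m) = -2*m*m² = -2*m³)
u(Q(-2) - d(1, 6))*(-16 + v) = (-2*(-2 - 1*1²)³)*(-16 + 1/66) = -2*(-2 - 1*1)³*(-1055/66) = -2*(-2 - 1)³*(-1055/66) = -2*(-3)³*(-1055/66) = -2*(-27)*(-1055/66) = 54*(-1055/66) = -9495/11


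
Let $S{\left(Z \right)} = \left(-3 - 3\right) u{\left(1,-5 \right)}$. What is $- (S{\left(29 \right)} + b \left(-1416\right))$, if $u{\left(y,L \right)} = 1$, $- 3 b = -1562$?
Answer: $737270$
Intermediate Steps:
$b = \frac{1562}{3}$ ($b = \left(- \frac{1}{3}\right) \left(-1562\right) = \frac{1562}{3} \approx 520.67$)
$S{\left(Z \right)} = -6$ ($S{\left(Z \right)} = \left(-3 - 3\right) 1 = \left(-6\right) 1 = -6$)
$- (S{\left(29 \right)} + b \left(-1416\right)) = - (-6 + \frac{1562}{3} \left(-1416\right)) = - (-6 - 737264) = \left(-1\right) \left(-737270\right) = 737270$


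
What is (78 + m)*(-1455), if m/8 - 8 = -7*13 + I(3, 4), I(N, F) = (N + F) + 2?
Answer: 747870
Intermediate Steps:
I(N, F) = 2 + F + N (I(N, F) = (F + N) + 2 = 2 + F + N)
m = -592 (m = 64 + 8*(-7*13 + (2 + 4 + 3)) = 64 + 8*(-91 + 9) = 64 + 8*(-82) = 64 - 656 = -592)
(78 + m)*(-1455) = (78 - 592)*(-1455) = -514*(-1455) = 747870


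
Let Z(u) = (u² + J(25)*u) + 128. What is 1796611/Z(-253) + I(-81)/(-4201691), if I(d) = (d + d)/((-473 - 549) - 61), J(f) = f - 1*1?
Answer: 2725118338046051/88073598837315 ≈ 30.941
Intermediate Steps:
J(f) = -1 + f (J(f) = f - 1 = -1 + f)
I(d) = -2*d/1083 (I(d) = (2*d)/(-1022 - 61) = (2*d)/(-1083) = (2*d)*(-1/1083) = -2*d/1083)
Z(u) = 128 + u² + 24*u (Z(u) = (u² + (-1 + 25)*u) + 128 = (u² + 24*u) + 128 = 128 + u² + 24*u)
1796611/Z(-253) + I(-81)/(-4201691) = 1796611/(128 + (-253)² + 24*(-253)) - 2/1083*(-81)/(-4201691) = 1796611/(128 + 64009 - 6072) + (54/361)*(-1/4201691) = 1796611/58065 - 54/1516810451 = 2725118338046051/88073598837315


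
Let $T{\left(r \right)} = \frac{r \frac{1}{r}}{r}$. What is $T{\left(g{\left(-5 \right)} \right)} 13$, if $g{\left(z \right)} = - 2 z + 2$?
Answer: $\frac{13}{12} \approx 1.0833$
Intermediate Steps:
$g{\left(z \right)} = 2 - 2 z$
$T{\left(r \right)} = \frac{1}{r}$ ($T{\left(r \right)} = 1 \frac{1}{r} = \frac{1}{r}$)
$T{\left(g{\left(-5 \right)} \right)} 13 = \frac{1}{2 - -10} \cdot 13 = \frac{1}{2 + 10} \cdot 13 = \frac{1}{12} \cdot 13 = \frac{13}{12}$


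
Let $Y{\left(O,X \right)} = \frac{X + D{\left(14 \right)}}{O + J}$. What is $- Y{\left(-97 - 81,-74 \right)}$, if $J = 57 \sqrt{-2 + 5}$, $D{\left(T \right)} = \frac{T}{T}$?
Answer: $- \frac{12994}{21937} - \frac{4161 \sqrt{3}}{21937} \approx -0.92087$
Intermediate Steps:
$D{\left(T \right)} = 1$
$J = 57 \sqrt{3} \approx 98.727$
$Y{\left(O,X \right)} = \frac{1 + X}{O + 57 \sqrt{3}}$ ($Y{\left(O,X \right)} = \frac{X + 1}{O + 57 \sqrt{3}} = \frac{1 + X}{O + 57 \sqrt{3}}$)
$- Y{\left(-97 - 81,-74 \right)} = - \frac{1 - 74}{\left(-97 - 81\right) + 57 \sqrt{3}} = - \frac{-73}{-178 + 57 \sqrt{3}} = \frac{73}{-178 + 57 \sqrt{3}}$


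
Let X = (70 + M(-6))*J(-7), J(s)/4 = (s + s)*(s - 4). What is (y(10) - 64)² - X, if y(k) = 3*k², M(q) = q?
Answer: 16272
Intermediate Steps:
J(s) = 8*s*(-4 + s) (J(s) = 4*((s + s)*(s - 4)) = 4*((2*s)*(-4 + s)) = 4*(2*s*(-4 + s)) = 8*s*(-4 + s))
X = 39424 (X = (70 - 6)*(8*(-7)*(-4 - 7)) = 64*(8*(-7)*(-11)) = 64*616 = 39424)
(y(10) - 64)² - X = (3*10² - 64)² - 1*39424 = (3*100 - 64)² - 39424 = (300 - 64)² - 39424 = 236² - 39424 = 55696 - 39424 = 16272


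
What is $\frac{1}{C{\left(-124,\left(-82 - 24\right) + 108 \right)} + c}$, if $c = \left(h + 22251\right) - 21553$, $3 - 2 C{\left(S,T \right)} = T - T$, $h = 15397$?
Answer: $\frac{2}{32193} \approx 6.2125 \cdot 10^{-5}$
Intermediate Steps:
$C{\left(S,T \right)} = \frac{3}{2}$ ($C{\left(S,T \right)} = \frac{3}{2} - \frac{T - T}{2} = \frac{3}{2} - 0 = \frac{3}{2} + 0 = \frac{3}{2}$)
$c = 16095$ ($c = \left(15397 + 22251\right) - 21553 = 37648 - 21553 = 16095$)
$\frac{1}{C{\left(-124,\left(-82 - 24\right) + 108 \right)} + c} = \frac{1}{\frac{3}{2} + 16095} = \frac{1}{\frac{32193}{2}} = \frac{2}{32193}$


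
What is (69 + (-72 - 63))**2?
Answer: 4356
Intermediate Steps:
(69 + (-72 - 63))**2 = (69 - 135)**2 = (-66)**2 = 4356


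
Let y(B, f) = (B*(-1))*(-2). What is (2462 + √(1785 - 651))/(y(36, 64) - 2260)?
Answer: -1231/1094 - 9*√14/2188 ≈ -1.1406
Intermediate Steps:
y(B, f) = 2*B (y(B, f) = -B*(-2) = 2*B)
(2462 + √(1785 - 651))/(y(36, 64) - 2260) = (2462 + √(1785 - 651))/(2*36 - 2260) = (2462 + √1134)/(72 - 2260) = (2462 + 9*√14)/(-2188) = (2462 + 9*√14)*(-1/2188) = -1231/1094 - 9*√14/2188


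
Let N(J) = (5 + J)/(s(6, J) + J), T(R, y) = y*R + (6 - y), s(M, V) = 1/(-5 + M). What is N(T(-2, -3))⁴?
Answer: 625/256 ≈ 2.4414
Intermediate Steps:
T(R, y) = 6 - y + R*y (T(R, y) = R*y + (6 - y) = 6 - y + R*y)
N(J) = (5 + J)/(1 + J) (N(J) = (5 + J)/(1/(-5 + 6) + J) = (5 + J)/(1/1 + J) = (5 + J)/(1 + J))
N(T(-2, -3))⁴ = ((5 + (6 - 1*(-3) - 2*(-3)))/(1 + (6 - 1*(-3) - 2*(-3))))⁴ = ((5 + (6 + 3 + 6))/(1 + (6 + 3 + 6)))⁴ = ((5 + 15)/(1 + 15))⁴ = (20/16)⁴ = ((1/16)*20)⁴ = (5/4)⁴ = 625/256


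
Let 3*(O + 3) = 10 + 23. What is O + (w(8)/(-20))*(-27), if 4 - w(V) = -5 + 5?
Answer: 67/5 ≈ 13.400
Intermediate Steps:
w(V) = 4 (w(V) = 4 - (-5 + 5) = 4 - 1*0 = 4 + 0 = 4)
O = 8 (O = -3 + (10 + 23)/3 = -3 + (1/3)*33 = -3 + 11 = 8)
O + (w(8)/(-20))*(-27) = 8 + (4/(-20))*(-27) = 8 + (4*(-1/20))*(-27) = 8 - 1/5*(-27) = 8 + 27/5 = 67/5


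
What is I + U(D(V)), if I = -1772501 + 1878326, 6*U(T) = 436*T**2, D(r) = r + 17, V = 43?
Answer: 367425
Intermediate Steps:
D(r) = 17 + r
U(T) = 218*T**2/3 (U(T) = (436*T**2)/6 = 218*T**2/3)
I = 105825
I + U(D(V)) = 105825 + 218*(17 + 43)**2/3 = 105825 + (218/3)*60**2 = 105825 + (218/3)*3600 = 105825 + 261600 = 367425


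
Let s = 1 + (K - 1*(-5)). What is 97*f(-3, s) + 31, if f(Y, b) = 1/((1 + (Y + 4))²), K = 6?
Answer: 221/4 ≈ 55.250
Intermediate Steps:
s = 12 (s = 1 + (6 - 1*(-5)) = 1 + (6 + 5) = 1 + 11 = 12)
f(Y, b) = (5 + Y)⁻² (f(Y, b) = 1/((1 + (4 + Y))²) = 1/((5 + Y)²) = (5 + Y)⁻²)
97*f(-3, s) + 31 = 97/(5 - 3)² + 31 = 97/2² + 31 = 97*(¼) + 31 = 97/4 + 31 = 221/4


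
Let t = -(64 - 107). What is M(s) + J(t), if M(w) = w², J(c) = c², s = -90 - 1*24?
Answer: 14845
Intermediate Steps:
t = 43 (t = -1*(-43) = 43)
s = -114 (s = -90 - 24 = -114)
M(s) + J(t) = (-114)² + 43² = 12996 + 1849 = 14845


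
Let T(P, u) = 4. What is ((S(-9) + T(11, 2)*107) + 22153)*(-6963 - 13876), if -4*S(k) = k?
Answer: -1882449387/4 ≈ -4.7061e+8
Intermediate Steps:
S(k) = -k/4
((S(-9) + T(11, 2)*107) + 22153)*(-6963 - 13876) = ((-¼*(-9) + 4*107) + 22153)*(-6963 - 13876) = ((9/4 + 428) + 22153)*(-20839) = (1721/4 + 22153)*(-20839) = (90333/4)*(-20839) = -1882449387/4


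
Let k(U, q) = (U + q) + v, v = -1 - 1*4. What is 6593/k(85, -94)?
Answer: -6593/14 ≈ -470.93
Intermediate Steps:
v = -5 (v = -1 - 4 = -5)
k(U, q) = -5 + U + q (k(U, q) = (U + q) - 5 = -5 + U + q)
6593/k(85, -94) = 6593/(-5 + 85 - 94) = 6593/(-14) = 6593*(-1/14) = -6593/14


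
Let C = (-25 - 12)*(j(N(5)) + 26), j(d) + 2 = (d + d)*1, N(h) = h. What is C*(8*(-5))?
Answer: 50320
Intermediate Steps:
j(d) = -2 + 2*d (j(d) = -2 + (d + d)*1 = -2 + (2*d)*1 = -2 + 2*d)
C = -1258 (C = (-25 - 12)*((-2 + 2*5) + 26) = -37*((-2 + 10) + 26) = -37*(8 + 26) = -37*34 = -1258)
C*(8*(-5)) = -10064*(-5) = -1258*(-40) = 50320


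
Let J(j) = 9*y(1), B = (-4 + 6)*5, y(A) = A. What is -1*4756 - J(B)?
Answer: -4765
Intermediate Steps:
B = 10 (B = 2*5 = 10)
J(j) = 9 (J(j) = 9*1 = 9)
-1*4756 - J(B) = -1*4756 - 1*9 = -4756 - 9 = -4765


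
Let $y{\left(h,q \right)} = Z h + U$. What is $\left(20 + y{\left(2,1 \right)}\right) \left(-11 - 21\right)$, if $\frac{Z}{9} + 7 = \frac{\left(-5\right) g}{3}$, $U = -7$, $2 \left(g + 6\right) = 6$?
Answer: $736$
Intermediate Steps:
$g = -3$ ($g = -6 + \frac{1}{2} \cdot 6 = -6 + 3 = -3$)
$Z = -18$ ($Z = -63 + 9 \frac{\left(-5\right) \left(-3\right)}{3} = -63 + 9 \cdot 15 \cdot \frac{1}{3} = -63 + 9 \cdot 5 = -63 + 45 = -18$)
$y{\left(h,q \right)} = -7 - 18 h$ ($y{\left(h,q \right)} = - 18 h - 7 = -7 - 18 h$)
$\left(20 + y{\left(2,1 \right)}\right) \left(-11 - 21\right) = \left(20 - 43\right) \left(-11 - 21\right) = \left(20 - 43\right) \left(-32\right) = \left(-23\right) \left(-32\right) = 736$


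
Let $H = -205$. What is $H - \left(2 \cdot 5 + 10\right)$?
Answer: $-225$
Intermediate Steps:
$H - \left(2 \cdot 5 + 10\right) = -205 - \left(2 \cdot 5 + 10\right) = -205 - \left(10 + 10\right) = -205 - 20 = -225$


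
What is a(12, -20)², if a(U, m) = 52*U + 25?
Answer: 421201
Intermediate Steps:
a(U, m) = 25 + 52*U
a(12, -20)² = (25 + 52*12)² = (25 + 624)² = 649² = 421201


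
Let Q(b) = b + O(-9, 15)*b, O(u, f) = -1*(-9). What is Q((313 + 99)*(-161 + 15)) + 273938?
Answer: -327582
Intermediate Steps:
O(u, f) = 9
Q(b) = 10*b (Q(b) = b + 9*b = 10*b)
Q((313 + 99)*(-161 + 15)) + 273938 = 10*((313 + 99)*(-161 + 15)) + 273938 = 10*(412*(-146)) + 273938 = 10*(-60152) + 273938 = -601520 + 273938 = -327582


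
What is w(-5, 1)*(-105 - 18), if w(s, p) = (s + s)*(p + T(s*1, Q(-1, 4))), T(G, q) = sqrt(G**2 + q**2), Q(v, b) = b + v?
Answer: 1230 + 1230*sqrt(34) ≈ 8402.1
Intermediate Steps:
w(s, p) = 2*s*(p + sqrt(9 + s**2)) (w(s, p) = (s + s)*(p + sqrt((s*1)**2 + (4 - 1)**2)) = (2*s)*(p + sqrt(s**2 + 3**2)) = (2*s)*(p + sqrt(s**2 + 9)) = (2*s)*(p + sqrt(9 + s**2)) = 2*s*(p + sqrt(9 + s**2)))
w(-5, 1)*(-105 - 18) = (2*(-5)*(1 + sqrt(9 + (-5)**2)))*(-105 - 18) = (2*(-5)*(1 + sqrt(9 + 25)))*(-123) = (2*(-5)*(1 + sqrt(34)))*(-123) = (-10 - 10*sqrt(34))*(-123) = 1230 + 1230*sqrt(34)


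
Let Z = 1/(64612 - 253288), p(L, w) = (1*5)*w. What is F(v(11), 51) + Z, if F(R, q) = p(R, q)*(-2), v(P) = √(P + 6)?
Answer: -96224761/188676 ≈ -510.00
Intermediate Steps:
v(P) = √(6 + P)
p(L, w) = 5*w
Z = -1/188676 (Z = 1/(-188676) = -1/188676 ≈ -5.3001e-6)
F(R, q) = -10*q (F(R, q) = (5*q)*(-2) = -10*q)
F(v(11), 51) + Z = -10*51 - 1/188676 = -510 - 1/188676 = -96224761/188676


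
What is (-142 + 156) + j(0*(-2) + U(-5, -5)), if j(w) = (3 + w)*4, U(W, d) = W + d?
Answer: -14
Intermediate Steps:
j(w) = 12 + 4*w
(-142 + 156) + j(0*(-2) + U(-5, -5)) = (-142 + 156) + (12 + 4*(0*(-2) + (-5 - 5))) = 14 + (12 + 4*(0 - 10)) = 14 + (12 + 4*(-10)) = 14 + (12 - 40) = 14 - 28 = -14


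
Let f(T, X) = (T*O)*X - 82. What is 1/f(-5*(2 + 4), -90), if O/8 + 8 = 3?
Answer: -1/108082 ≈ -9.2522e-6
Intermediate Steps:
O = -40 (O = -64 + 8*3 = -64 + 24 = -40)
f(T, X) = -82 - 40*T*X (f(T, X) = (T*(-40))*X - 82 = (-40*T)*X - 82 = -40*T*X - 82 = -82 - 40*T*X)
1/f(-5*(2 + 4), -90) = 1/(-82 - 40*(-5*(2 + 4))*(-90)) = 1/(-82 - 40*(-5*6)*(-90)) = 1/(-82 - 40*(-30)*(-90)) = 1/(-82 - 108000) = 1/(-108082) = -1/108082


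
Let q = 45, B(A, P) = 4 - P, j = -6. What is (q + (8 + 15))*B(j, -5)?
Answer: 612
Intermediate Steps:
(q + (8 + 15))*B(j, -5) = (45 + (8 + 15))*(4 - 1*(-5)) = (45 + 23)*(4 + 5) = 68*9 = 612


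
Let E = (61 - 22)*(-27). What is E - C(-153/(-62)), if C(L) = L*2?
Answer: -32796/31 ≈ -1057.9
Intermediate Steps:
E = -1053 (E = 39*(-27) = -1053)
C(L) = 2*L
E - C(-153/(-62)) = -1053 - 2*(-153/(-62)) = -1053 - 2*(-153*(-1/62)) = -1053 - 2*153/62 = -1053 - 1*153/31 = -1053 - 153/31 = -32796/31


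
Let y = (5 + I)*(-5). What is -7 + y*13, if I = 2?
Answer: -462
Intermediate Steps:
y = -35 (y = (5 + 2)*(-5) = 7*(-5) = -35)
-7 + y*13 = -7 - 35*13 = -7 - 455 = -462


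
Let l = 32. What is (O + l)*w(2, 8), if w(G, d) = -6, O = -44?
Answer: 72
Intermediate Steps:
(O + l)*w(2, 8) = (-44 + 32)*(-6) = -12*(-6) = 72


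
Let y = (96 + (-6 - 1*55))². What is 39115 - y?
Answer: 37890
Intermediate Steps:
y = 1225 (y = (96 + (-6 - 55))² = (96 - 61)² = 35² = 1225)
39115 - y = 39115 - 1*1225 = 39115 - 1225 = 37890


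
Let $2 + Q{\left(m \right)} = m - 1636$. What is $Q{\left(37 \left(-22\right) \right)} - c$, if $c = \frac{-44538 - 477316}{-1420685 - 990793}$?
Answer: $- \frac{2956732955}{1205739} \approx -2452.2$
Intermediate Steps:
$Q{\left(m \right)} = -1638 + m$ ($Q{\left(m \right)} = -2 + \left(m - 1636\right) = -2 + \left(-1636 + m\right) = -1638 + m$)
$c = \frac{260927}{1205739}$ ($c = - \frac{521854}{-2411478} = \left(-521854\right) \left(- \frac{1}{2411478}\right) = \frac{260927}{1205739} \approx 0.2164$)
$Q{\left(37 \left(-22\right) \right)} - c = \left(-1638 + 37 \left(-22\right)\right) - \frac{260927}{1205739} = \left(-1638 - 814\right) - \frac{260927}{1205739} = -2452 - \frac{260927}{1205739} = - \frac{2956732955}{1205739}$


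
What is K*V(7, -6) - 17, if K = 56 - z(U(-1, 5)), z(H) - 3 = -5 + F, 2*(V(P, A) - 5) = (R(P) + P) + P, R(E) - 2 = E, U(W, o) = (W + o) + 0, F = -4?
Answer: 1006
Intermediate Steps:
U(W, o) = W + o
R(E) = 2 + E
V(P, A) = 6 + 3*P/2 (V(P, A) = 5 + (((2 + P) + P) + P)/2 = 5 + ((2 + 2*P) + P)/2 = 5 + (2 + 3*P)/2 = 5 + (1 + 3*P/2) = 6 + 3*P/2)
z(H) = -6 (z(H) = 3 + (-5 - 4) = 3 - 9 = -6)
K = 62 (K = 56 - 1*(-6) = 56 + 6 = 62)
K*V(7, -6) - 17 = 62*(6 + (3/2)*7) - 17 = 62*(6 + 21/2) - 17 = 62*(33/2) - 17 = 1023 - 17 = 1006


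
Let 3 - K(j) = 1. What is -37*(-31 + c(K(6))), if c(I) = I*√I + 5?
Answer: 962 - 74*√2 ≈ 857.35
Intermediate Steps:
K(j) = 2 (K(j) = 3 - 1*1 = 3 - 1 = 2)
c(I) = 5 + I^(3/2) (c(I) = I^(3/2) + 5 = 5 + I^(3/2))
-37*(-31 + c(K(6))) = -37*(-31 + (5 + 2^(3/2))) = -37*(-31 + (5 + 2*√2)) = -37*(-26 + 2*√2) = 962 - 74*√2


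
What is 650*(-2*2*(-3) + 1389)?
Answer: 910650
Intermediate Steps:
650*(-2*2*(-3) + 1389) = 650*(-4*(-3) + 1389) = 650*(12 + 1389) = 650*1401 = 910650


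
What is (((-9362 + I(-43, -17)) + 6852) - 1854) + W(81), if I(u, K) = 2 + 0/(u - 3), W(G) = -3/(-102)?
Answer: -148307/34 ≈ -4362.0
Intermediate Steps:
W(G) = 1/34 (W(G) = -3*(-1/102) = 1/34)
I(u, K) = 2 (I(u, K) = 2 + 0/(-3 + u) = 2 + 0 = 2)
(((-9362 + I(-43, -17)) + 6852) - 1854) + W(81) = (((-9362 + 2) + 6852) - 1854) + 1/34 = ((-9360 + 6852) - 1854) + 1/34 = (-2508 - 1854) + 1/34 = -4362 + 1/34 = -148307/34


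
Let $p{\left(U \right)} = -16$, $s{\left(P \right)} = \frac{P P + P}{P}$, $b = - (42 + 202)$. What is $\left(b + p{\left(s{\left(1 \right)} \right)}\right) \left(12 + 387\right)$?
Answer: $-103740$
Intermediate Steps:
$b = -244$ ($b = \left(-1\right) 244 = -244$)
$s{\left(P \right)} = \frac{P + P^{2}}{P}$ ($s{\left(P \right)} = \frac{P^{2} + P}{P} = \frac{P + P^{2}}{P}$)
$\left(b + p{\left(s{\left(1 \right)} \right)}\right) \left(12 + 387\right) = \left(-244 - 16\right) \left(12 + 387\right) = \left(-260\right) 399 = -103740$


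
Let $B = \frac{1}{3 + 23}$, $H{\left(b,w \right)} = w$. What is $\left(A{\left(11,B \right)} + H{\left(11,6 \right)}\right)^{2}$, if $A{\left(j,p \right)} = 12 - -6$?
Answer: $576$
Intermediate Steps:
$B = \frac{1}{26} \approx 0.038462$
$A{\left(j,p \right)} = 18$ ($A{\left(j,p \right)} = 12 + 6 = 18$)
$\left(A{\left(11,B \right)} + H{\left(11,6 \right)}\right)^{2} = \left(18 + 6\right)^{2} = 24^{2} = 576$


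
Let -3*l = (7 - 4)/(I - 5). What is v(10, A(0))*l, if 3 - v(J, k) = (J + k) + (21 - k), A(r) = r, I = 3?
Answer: -14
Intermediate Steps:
l = 1/2 (l = -(7 - 4)/(3*(3 - 5)) = -1/(-2) = -(-1)/2 = -1/3*(-3/2) = 1/2 ≈ 0.50000)
v(J, k) = -18 - J (v(J, k) = 3 - ((J + k) + (21 - k)) = 3 - (21 + J) = 3 + (-21 - J) = -18 - J)
v(10, A(0))*l = (-18 - 1*10)*(1/2) = (-18 - 10)*(1/2) = -28*1/2 = -14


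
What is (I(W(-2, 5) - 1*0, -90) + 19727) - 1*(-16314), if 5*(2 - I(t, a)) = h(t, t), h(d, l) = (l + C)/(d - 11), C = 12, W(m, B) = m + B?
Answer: 288347/8 ≈ 36043.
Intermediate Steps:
W(m, B) = B + m
h(d, l) = (12 + l)/(-11 + d) (h(d, l) = (l + 12)/(d - 11) = (12 + l)/(-11 + d))
I(t, a) = 2 - (12 + t)/(5*(-11 + t))
(I(W(-2, 5) - 1*0, -90) + 19727) - 1*(-16314) = ((-122 + 9*((5 - 2) - 1*0))/(5*(-11 + ((5 - 2) - 1*0))) + 19727) - 1*(-16314) = ((-122 + 9*(3 + 0))/(5*(-11 + (3 + 0))) + 19727) + 16314 = ((-122 + 9*3)/(5*(-11 + 3)) + 19727) + 16314 = ((⅕)*(-122 + 27)/(-8) + 19727) + 16314 = ((⅕)*(-⅛)*(-95) + 19727) + 16314 = (19/8 + 19727) + 16314 = 157835/8 + 16314 = 288347/8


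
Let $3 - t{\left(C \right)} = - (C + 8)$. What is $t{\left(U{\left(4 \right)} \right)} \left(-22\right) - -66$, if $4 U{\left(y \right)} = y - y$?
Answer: $-176$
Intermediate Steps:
$U{\left(y \right)} = 0$ ($U{\left(y \right)} = \frac{y - y}{4} = \frac{1}{4} \cdot 0 = 0$)
$t{\left(C \right)} = 11 + C$ ($t{\left(C \right)} = 3 - - (C + 8) = 3 - - (8 + C) = 3 - \left(-8 - C\right) = 3 + \left(8 + C\right) = 11 + C$)
$t{\left(U{\left(4 \right)} \right)} \left(-22\right) - -66 = \left(11 + 0\right) \left(-22\right) - -66 = 11 \left(-22\right) + 66 = -242 + 66 = -176$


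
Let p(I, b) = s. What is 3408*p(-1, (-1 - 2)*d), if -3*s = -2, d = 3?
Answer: 2272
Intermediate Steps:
s = ⅔ (s = -⅓*(-2) = ⅔ ≈ 0.66667)
p(I, b) = ⅔
3408*p(-1, (-1 - 2)*d) = 3408*(⅔) = 2272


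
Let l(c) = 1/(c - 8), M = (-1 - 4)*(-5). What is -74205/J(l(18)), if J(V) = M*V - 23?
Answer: 148410/41 ≈ 3619.8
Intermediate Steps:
M = 25 (M = -5*(-5) = 25)
l(c) = 1/(-8 + c)
J(V) = -23 + 25*V (J(V) = 25*V - 23 = -23 + 25*V)
-74205/J(l(18)) = -74205/(-23 + 25/(-8 + 18)) = -74205/(-23 + 25/10) = -74205/(-23 + 25*(⅒)) = -74205/(-23 + 5/2) = -74205/(-41/2) = -74205*(-2/41) = 148410/41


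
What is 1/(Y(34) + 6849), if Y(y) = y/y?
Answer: 1/6850 ≈ 0.00014599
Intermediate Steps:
Y(y) = 1
1/(Y(34) + 6849) = 1/(1 + 6849) = 1/6850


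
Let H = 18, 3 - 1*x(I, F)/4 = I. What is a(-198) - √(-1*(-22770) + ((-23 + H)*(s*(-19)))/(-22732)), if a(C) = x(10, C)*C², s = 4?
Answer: -1097712 - √735390514645/5683 ≈ -1.0979e+6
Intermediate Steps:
x(I, F) = 12 - 4*I
a(C) = -28*C² (a(C) = (12 - 4*10)*C² = (12 - 40)*C² = -28*C²)
a(-198) - √(-1*(-22770) + ((-23 + H)*(s*(-19)))/(-22732)) = -28*(-198)² - √(-1*(-22770) + ((-23 + 18)*(4*(-19)))/(-22732)) = -28*39204 - √(22770 - 5*(-76)*(-1/22732)) = -1097712 - √(22770 + 380*(-1/22732)) = -1097712 - √(22770 - 95/5683) = -1097712 - √(129401815/5683) = -1097712 - √735390514645/5683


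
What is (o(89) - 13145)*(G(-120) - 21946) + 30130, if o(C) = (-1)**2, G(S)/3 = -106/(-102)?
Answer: 4903605386/17 ≈ 2.8845e+8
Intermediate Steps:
G(S) = 53/17 (G(S) = 3*(-106/(-102)) = 3*(-106*(-1/102)) = 3*(53/51) = 53/17)
o(C) = 1
(o(89) - 13145)*(G(-120) - 21946) + 30130 = (1 - 13145)*(53/17 - 21946) + 30130 = -13144*(-373029/17) + 30130 = 4903093176/17 + 30130 = 4903605386/17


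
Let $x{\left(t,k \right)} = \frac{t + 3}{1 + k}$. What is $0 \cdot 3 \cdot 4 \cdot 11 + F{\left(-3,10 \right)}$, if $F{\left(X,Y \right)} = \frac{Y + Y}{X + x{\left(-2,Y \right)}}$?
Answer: $- \frac{55}{8} \approx -6.875$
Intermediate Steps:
$x{\left(t,k \right)} = \frac{3 + t}{1 + k}$
$F{\left(X,Y \right)} = \frac{2 Y}{X + \frac{1}{1 + Y}}$ ($F{\left(X,Y \right)} = \frac{Y + Y}{X + \frac{3 - 2}{1 + Y}} = \frac{2 Y}{X + \frac{1}{1 + Y} 1} = \frac{2 Y}{X + \frac{1}{1 + Y}}$)
$0 \cdot 3 \cdot 4 \cdot 11 + F{\left(-3,10 \right)} = 0 \cdot 3 \cdot 4 \cdot 11 + 2 \cdot 10 \frac{1}{1 - 3 \left(1 + 10\right)} \left(1 + 10\right) = 0 \cdot 4 \cdot 11 + 2 \cdot 10 \frac{1}{1 - 33} \cdot 11 = 0 \cdot 11 + 2 \cdot 10 \frac{1}{1 - 33} \cdot 11 = 0 + 2 \cdot 10 \frac{1}{-32} \cdot 11 = 0 + 2 \cdot 10 \left(- \frac{1}{32}\right) 11 = 0 - \frac{55}{8} = - \frac{55}{8}$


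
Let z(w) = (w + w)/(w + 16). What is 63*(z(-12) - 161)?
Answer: -10521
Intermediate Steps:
z(w) = 2*w/(16 + w) (z(w) = (2*w)/(16 + w) = 2*w/(16 + w))
63*(z(-12) - 161) = 63*(2*(-12)/(16 - 12) - 161) = 63*(2*(-12)/4 - 161) = 63*(2*(-12)*(¼) - 161) = 63*(-6 - 161) = 63*(-167) = -10521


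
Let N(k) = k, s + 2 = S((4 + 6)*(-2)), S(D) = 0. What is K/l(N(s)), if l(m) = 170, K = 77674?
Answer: 38837/85 ≈ 456.91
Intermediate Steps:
s = -2 (s = -2 + 0 = -2)
K/l(N(s)) = 77674/170 = 77674*(1/170) = 38837/85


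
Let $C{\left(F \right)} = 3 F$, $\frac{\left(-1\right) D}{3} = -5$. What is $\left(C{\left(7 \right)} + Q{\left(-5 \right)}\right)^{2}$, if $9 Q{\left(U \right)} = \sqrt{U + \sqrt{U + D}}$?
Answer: $\frac{\left(189 + i \sqrt{5 - \sqrt{10}}\right)^{2}}{81} \approx 440.98 + 6.3263 i$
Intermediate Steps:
$D = 15$ ($D = \left(-3\right) \left(-5\right) = 15$)
$Q{\left(U \right)} = \frac{\sqrt{U + \sqrt{15 + U}}}{9}$ ($Q{\left(U \right)} = \frac{\sqrt{U + \sqrt{U + 15}}}{9} = \frac{\sqrt{U + \sqrt{15 + U}}}{9}$)
$\left(C{\left(7 \right)} + Q{\left(-5 \right)}\right)^{2} = \left(3 \cdot 7 + \frac{\sqrt{-5 + \sqrt{15 - 5}}}{9}\right)^{2} = \left(21 + \frac{\sqrt{-5 + \sqrt{10}}}{9}\right)^{2}$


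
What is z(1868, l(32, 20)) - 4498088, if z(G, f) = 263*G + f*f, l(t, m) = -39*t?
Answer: -2449300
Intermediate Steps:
z(G, f) = f**2 + 263*G (z(G, f) = 263*G + f**2 = f**2 + 263*G)
z(1868, l(32, 20)) - 4498088 = ((-39*32)**2 + 263*1868) - 4498088 = ((-1248)**2 + 491284) - 4498088 = (1557504 + 491284) - 4498088 = 2048788 - 4498088 = -2449300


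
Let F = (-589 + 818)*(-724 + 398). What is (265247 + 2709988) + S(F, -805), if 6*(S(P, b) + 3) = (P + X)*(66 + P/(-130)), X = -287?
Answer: -1958479117/390 ≈ -5.0217e+6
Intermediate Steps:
F = -74654 (F = 229*(-326) = -74654)
S(P, b) = -3 + (-287 + P)*(66 - P/130)/6 (S(P, b) = -3 + ((P - 287)*(66 + P/(-130)))/6 = -3 + ((-287 + P)*(66 + P*(-1/130)))/6 = -3 + ((-287 + P)*(66 - P/130))/6 = -3 + (-287 + P)*(66 - P/130)/6)
(265247 + 2709988) + S(F, -805) = (265247 + 2709988) + (-3160 - 1/780*(-74654)² + (8867/780)*(-74654)) = 2975235 + (-3160 - 1/780*5573219716 - 330978509/390) = 2975235 + (-3160 - 1393304929/195 - 330978509/390) = 2975235 - 3118820767/390 = -1958479117/390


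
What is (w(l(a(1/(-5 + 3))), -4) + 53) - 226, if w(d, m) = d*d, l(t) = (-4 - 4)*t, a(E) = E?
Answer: -157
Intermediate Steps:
l(t) = -8*t
w(d, m) = d²
(w(l(a(1/(-5 + 3))), -4) + 53) - 226 = ((-8/(-5 + 3))² + 53) - 226 = ((-8/(-2))² + 53) - 226 = ((-8*(-½))² + 53) - 226 = (4² + 53) - 226 = (16 + 53) - 226 = 69 - 226 = -157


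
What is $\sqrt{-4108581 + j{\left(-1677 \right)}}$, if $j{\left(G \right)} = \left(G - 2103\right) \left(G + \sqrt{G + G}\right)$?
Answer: $3 \sqrt{247831 - 420 i \sqrt{3354}} \approx 1495.3 - 73.202 i$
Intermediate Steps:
$j{\left(G \right)} = \left(-2103 + G\right) \left(G + \sqrt{2} \sqrt{G}\right)$ ($j{\left(G \right)} = \left(-2103 + G\right) \left(G + \sqrt{2 G}\right) = \left(-2103 + G\right) \left(G + \sqrt{2} \sqrt{G}\right)$)
$\sqrt{-4108581 + j{\left(-1677 \right)}} = \sqrt{-4108581 + \left(\left(-1677\right)^{2} - -3526731 + \sqrt{2} \left(-1677\right)^{\frac{3}{2}} - 2103 \sqrt{2} \sqrt{-1677}\right)} = \sqrt{-4108581 + \left(2812329 + 3526731 + \sqrt{2} \left(- 1677 i \sqrt{1677}\right) - 2103 \sqrt{2} i \sqrt{1677}\right)} = \sqrt{-4108581 + \left(2812329 + 3526731 - 1677 i \sqrt{3354} - 2103 i \sqrt{3354}\right)} = \sqrt{-4108581 + \left(6339060 - 3780 i \sqrt{3354}\right)} = \sqrt{2230479 - 3780 i \sqrt{3354}}$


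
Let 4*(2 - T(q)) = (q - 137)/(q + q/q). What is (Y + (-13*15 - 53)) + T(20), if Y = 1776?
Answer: 42879/28 ≈ 1531.4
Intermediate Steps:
T(q) = 2 - (-137 + q)/(4*(1 + q)) (T(q) = 2 - (q - 137)/(4*(q + q/q)) = 2 - (-137 + q)/(4*(q + 1)) = 2 - (-137 + q)/(4*(1 + q)))
(Y + (-13*15 - 53)) + T(20) = (1776 + (-13*15 - 53)) + (145 + 7*20)/(4*(1 + 20)) = (1776 + (-195 - 53)) + (¼)*(145 + 140)/21 = (1776 - 248) + (¼)*(1/21)*285 = 1528 + 95/28 = 42879/28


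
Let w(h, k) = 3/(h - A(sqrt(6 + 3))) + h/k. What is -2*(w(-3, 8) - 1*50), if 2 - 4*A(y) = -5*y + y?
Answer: 5287/52 ≈ 101.67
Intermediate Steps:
A(y) = 1/2 + y (A(y) = 1/2 - (-5*y + y)/4 = 1/2 - (-1)*y = 1/2 + y)
w(h, k) = 3/(-7/2 + h) + h/k (w(h, k) = 3/(h - (1/2 + sqrt(6 + 3))) + h/k = 3/(h - (1/2 + sqrt(9))) + h/k = 3/(h - (1/2 + 3)) + h/k = 3/(h - 1*7/2) + h/k = 3/(h - 7/2) + h/k = 3/(-7/2 + h) + h/k)
-2*(w(-3, 8) - 1*50) = -2*((-7*(-3) + 2*(-3)**2 + 6*8)/(8*(-7 + 2*(-3))) - 1*50) = -2*((21 + 2*9 + 48)/(8*(-7 - 6)) - 50) = -2*((1/8)*(21 + 18 + 48)/(-13) - 50) = -2*((1/8)*(-1/13)*87 - 50) = -2*(-87/104 - 50) = -2*(-5287/104) = 5287/52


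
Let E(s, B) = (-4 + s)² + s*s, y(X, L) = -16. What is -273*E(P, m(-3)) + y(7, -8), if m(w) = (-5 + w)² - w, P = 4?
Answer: -4384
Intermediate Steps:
E(s, B) = s² + (-4 + s)² (E(s, B) = (-4 + s)² + s² = s² + (-4 + s)²)
-273*E(P, m(-3)) + y(7, -8) = -273*(4² + (-4 + 4)²) - 16 = -273*(16 + 0²) - 16 = -273*(16 + 0) - 16 = -273*16 - 16 = -4368 - 16 = -4384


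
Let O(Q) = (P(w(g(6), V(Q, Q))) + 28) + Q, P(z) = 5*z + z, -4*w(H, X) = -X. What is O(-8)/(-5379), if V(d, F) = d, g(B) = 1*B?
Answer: -8/5379 ≈ -0.0014873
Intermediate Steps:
g(B) = B
w(H, X) = X/4 (w(H, X) = -(-1)*X/4 = X/4)
P(z) = 6*z
O(Q) = 28 + 5*Q/2 (O(Q) = (6*(Q/4) + 28) + Q = (3*Q/2 + 28) + Q = (28 + 3*Q/2) + Q = 28 + 5*Q/2)
O(-8)/(-5379) = (28 + (5/2)*(-8))/(-5379) = (28 - 20)*(-1/5379) = 8*(-1/5379) = -8/5379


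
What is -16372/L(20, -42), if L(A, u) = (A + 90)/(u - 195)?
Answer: 1940082/55 ≈ 35274.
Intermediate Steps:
L(A, u) = (90 + A)/(-195 + u)
-16372/L(20, -42) = -16372*(-195 - 42)/(90 + 20) = -16372/(110/(-237)) = -16372/((-1/237*110)) = -16372/(-110/237) = -16372*(-237/110) = 1940082/55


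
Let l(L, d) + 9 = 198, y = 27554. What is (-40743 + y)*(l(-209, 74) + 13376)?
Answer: -178908785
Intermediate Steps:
l(L, d) = 189 (l(L, d) = -9 + 198 = 189)
(-40743 + y)*(l(-209, 74) + 13376) = (-40743 + 27554)*(189 + 13376) = -13189*13565 = -178908785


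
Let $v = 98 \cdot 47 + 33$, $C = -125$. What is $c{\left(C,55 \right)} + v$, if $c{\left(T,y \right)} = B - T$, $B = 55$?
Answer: $4819$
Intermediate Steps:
$v = 4639$ ($v = 4606 + 33 = 4639$)
$c{\left(T,y \right)} = 55 - T$
$c{\left(C,55 \right)} + v = \left(55 - -125\right) + 4639 = \left(55 + 125\right) + 4639 = 180 + 4639 = 4819$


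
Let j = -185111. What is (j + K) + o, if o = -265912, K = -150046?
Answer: -601069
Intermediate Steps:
(j + K) + o = (-185111 - 150046) - 265912 = -335157 - 265912 = -601069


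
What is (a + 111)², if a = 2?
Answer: 12769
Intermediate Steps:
(a + 111)² = (2 + 111)² = 113² = 12769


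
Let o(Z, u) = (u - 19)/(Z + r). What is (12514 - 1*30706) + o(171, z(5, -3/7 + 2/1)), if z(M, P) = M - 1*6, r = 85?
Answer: -1164293/64 ≈ -18192.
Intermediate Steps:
z(M, P) = -6 + M (z(M, P) = M - 6 = -6 + M)
o(Z, u) = (-19 + u)/(85 + Z) (o(Z, u) = (u - 19)/(Z + 85) = (-19 + u)/(85 + Z))
(12514 - 1*30706) + o(171, z(5, -3/7 + 2/1)) = (12514 - 1*30706) + (-19 + (-6 + 5))/(85 + 171) = (12514 - 30706) + (-19 - 1)/256 = -18192 + (1/256)*(-20) = -18192 - 5/64 = -1164293/64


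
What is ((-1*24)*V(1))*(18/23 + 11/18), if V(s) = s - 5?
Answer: 9232/69 ≈ 133.80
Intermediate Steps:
V(s) = -5 + s
((-1*24)*V(1))*(18/23 + 11/18) = ((-1*24)*(-5 + 1))*(18/23 + 11/18) = (-24*(-4))*(18*(1/23) + 11*(1/18)) = 96*(18/23 + 11/18) = 96*(577/414) = 9232/69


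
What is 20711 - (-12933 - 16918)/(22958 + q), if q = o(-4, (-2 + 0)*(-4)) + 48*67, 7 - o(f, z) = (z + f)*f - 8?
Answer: 542761606/26205 ≈ 20712.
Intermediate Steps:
o(f, z) = 15 - f*(f + z) (o(f, z) = 7 - ((z + f)*f - 8) = 7 - ((f + z)*f - 8) = 7 - (f*(f + z) - 8) = 7 - (-8 + f*(f + z)) = 7 + (8 - f*(f + z)) = 15 - f*(f + z))
q = 3247 (q = (15 - 1*(-4)**2 - 1*(-4)*(-2 + 0)*(-4)) + 48*67 = (15 - 1*16 - 1*(-4)*(-2*(-4))) + 3216 = (15 - 16 - 1*(-4)*8) + 3216 = (15 - 16 + 32) + 3216 = 31 + 3216 = 3247)
20711 - (-12933 - 16918)/(22958 + q) = 20711 - (-12933 - 16918)/(22958 + 3247) = 20711 - (-29851)/26205 = 20711 - 1*(-29851/26205) = 20711 + 29851/26205 = 542761606/26205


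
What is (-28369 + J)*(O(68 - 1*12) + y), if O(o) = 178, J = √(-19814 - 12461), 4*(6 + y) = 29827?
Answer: -865680035/4 + 152575*I*√1291/4 ≈ -2.1642e+8 + 1.3705e+6*I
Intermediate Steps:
y = 29803/4 (y = -6 + (¼)*29827 = -6 + 29827/4 = 29803/4 ≈ 7450.8)
J = 5*I*√1291 (J = √(-32275) = 5*I*√1291 ≈ 179.65*I)
(-28369 + J)*(O(68 - 1*12) + y) = (-28369 + 5*I*√1291)*(178 + 29803/4) = (-28369 + 5*I*√1291)*(30515/4) = -865680035/4 + 152575*I*√1291/4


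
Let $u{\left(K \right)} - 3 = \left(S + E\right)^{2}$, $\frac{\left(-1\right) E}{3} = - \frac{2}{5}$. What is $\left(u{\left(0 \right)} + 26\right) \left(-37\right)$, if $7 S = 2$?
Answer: $- \frac{1414473}{1225} \approx -1154.7$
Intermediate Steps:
$E = \frac{6}{5}$ ($E = - 3 \left(- \frac{2}{5}\right) = - 3 \left(\left(-2\right) \frac{1}{5}\right) = \left(-3\right) \left(- \frac{2}{5}\right) = \frac{6}{5} \approx 1.2$)
$S = \frac{2}{7}$ ($S = \frac{1}{7} \cdot 2 = \frac{2}{7} \approx 0.28571$)
$u{\left(K \right)} = \frac{6379}{1225}$ ($u{\left(K \right)} = 3 + \left(\frac{2}{7} + \frac{6}{5}\right)^{2} = 3 + \left(\frac{52}{35}\right)^{2} = 3 + \frac{2704}{1225} = \frac{6379}{1225}$)
$\left(u{\left(0 \right)} + 26\right) \left(-37\right) = \left(\frac{6379}{1225} + 26\right) \left(-37\right) = \frac{38229}{1225} \left(-37\right) = - \frac{1414473}{1225}$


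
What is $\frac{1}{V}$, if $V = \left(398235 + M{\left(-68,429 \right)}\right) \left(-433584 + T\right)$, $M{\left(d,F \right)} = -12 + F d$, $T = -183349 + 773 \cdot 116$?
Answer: $- \frac{1}{194587675515} \approx -5.1391 \cdot 10^{-12}$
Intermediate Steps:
$T = -93681$ ($T = -183349 + 89668 = -93681$)
$V = -194587675515$ ($V = \left(398235 + \left(-12 + 429 \left(-68\right)\right)\right) \left(-433584 - 93681\right) = \left(398235 - 29184\right) \left(-527265\right) = 369051 \left(-527265\right) = -194587675515$)
$\frac{1}{V} = \frac{1}{-194587675515} = - \frac{1}{194587675515}$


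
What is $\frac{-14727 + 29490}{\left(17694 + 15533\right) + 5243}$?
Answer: $\frac{14763}{38470} \approx 0.38375$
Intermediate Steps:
$\frac{-14727 + 29490}{\left(17694 + 15533\right) + 5243} = \frac{14763}{33227 + 5243} = \frac{14763}{38470}$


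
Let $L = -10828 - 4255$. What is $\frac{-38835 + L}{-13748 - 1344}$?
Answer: $\frac{26959}{7546} \approx 3.5726$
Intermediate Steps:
$L = -15083$
$\frac{-38835 + L}{-13748 - 1344} = \frac{-38835 - 15083}{-13748 - 1344} = - \frac{53918}{-13748 + \left(-3837 + 2493\right)} = - \frac{53918}{-13748 - 1344} = - \frac{53918}{-15092} = \left(-53918\right) \left(- \frac{1}{15092}\right) = \frac{26959}{7546}$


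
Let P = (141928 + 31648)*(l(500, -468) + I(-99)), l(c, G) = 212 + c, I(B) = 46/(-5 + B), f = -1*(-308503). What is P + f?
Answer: 123817841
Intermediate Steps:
f = 308503
I(B) = 46/(-5 + B)
P = 123509338 (P = (141928 + 31648)*((212 + 500) + 46/(-5 - 99)) = 173576*(712 + 46/(-104)) = 173576*(712 + 46*(-1/104)) = 173576*(712 - 23/52) = 173576*(37001/52) = 123509338)
P + f = 123509338 + 308503 = 123817841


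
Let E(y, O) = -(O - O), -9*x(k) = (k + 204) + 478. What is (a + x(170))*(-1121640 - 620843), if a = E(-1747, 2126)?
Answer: 494865172/3 ≈ 1.6496e+8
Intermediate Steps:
x(k) = -682/9 - k/9 (x(k) = -((k + 204) + 478)/9 = -((204 + k) + 478)/9 = -(682 + k)/9 = -682/9 - k/9)
E(y, O) = 0 (E(y, O) = -1*0 = 0)
a = 0
(a + x(170))*(-1121640 - 620843) = (0 + (-682/9 - ⅑*170))*(-1121640 - 620843) = (0 + (-682/9 - 170/9))*(-1742483) = (0 - 284/3)*(-1742483) = -284/3*(-1742483) = 494865172/3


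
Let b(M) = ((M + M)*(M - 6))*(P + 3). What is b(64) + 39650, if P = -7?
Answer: 9954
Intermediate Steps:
b(M) = -8*M*(-6 + M) (b(M) = ((M + M)*(M - 6))*(-7 + 3) = ((2*M)*(-6 + M))*(-4) = (2*M*(-6 + M))*(-4) = -8*M*(-6 + M))
b(64) + 39650 = 8*64*(6 - 1*64) + 39650 = 8*64*(6 - 64) + 39650 = 8*64*(-58) + 39650 = -29696 + 39650 = 9954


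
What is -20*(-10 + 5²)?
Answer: -300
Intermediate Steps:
-20*(-10 + 5²) = -20*(-10 + 25) = -20*15 = -300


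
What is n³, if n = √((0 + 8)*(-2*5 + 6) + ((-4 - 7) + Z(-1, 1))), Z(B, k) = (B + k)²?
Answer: -43*I*√43 ≈ -281.97*I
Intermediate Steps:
n = I*√43 (n = √((0 + 8)*(-2*5 + 6) + ((-4 - 7) + (-1 + 1)²)) = √(8*(-10 + 6) + (-11 + 0²)) = √(8*(-4) + (-11 + 0)) = √(-32 - 11) = √(-43) = I*√43 ≈ 6.5574*I)
n³ = (I*√43)³ = -43*I*√43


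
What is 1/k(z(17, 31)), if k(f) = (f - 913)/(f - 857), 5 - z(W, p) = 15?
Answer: 867/923 ≈ 0.93933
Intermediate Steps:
z(W, p) = -10 (z(W, p) = 5 - 1*15 = 5 - 15 = -10)
k(f) = (-913 + f)/(-857 + f)
1/k(z(17, 31)) = 1/((-913 - 10)/(-857 - 10)) = 1/(-923/(-867)) = 1/(-1/867*(-923)) = 1/(923/867) = 867/923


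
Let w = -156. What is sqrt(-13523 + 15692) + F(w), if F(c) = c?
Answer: -156 + 3*sqrt(241) ≈ -109.43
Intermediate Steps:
sqrt(-13523 + 15692) + F(w) = sqrt(-13523 + 15692) - 156 = sqrt(2169) - 156 = 3*sqrt(241) - 156 = -156 + 3*sqrt(241)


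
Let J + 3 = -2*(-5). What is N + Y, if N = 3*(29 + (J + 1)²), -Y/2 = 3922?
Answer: -7565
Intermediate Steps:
J = 7 (J = -3 - 2*(-5) = -3 + 10 = 7)
Y = -7844 (Y = -2*3922 = -7844)
N = 279 (N = 3*(29 + (7 + 1)²) = 3*(29 + 8²) = 3*(29 + 64) = 3*93 = 279)
N + Y = 279 - 7844 = -7565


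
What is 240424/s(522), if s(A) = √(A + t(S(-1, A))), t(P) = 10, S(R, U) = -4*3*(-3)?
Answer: 120212*√133/133 ≈ 10424.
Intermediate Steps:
S(R, U) = 36 (S(R, U) = -12*(-3) = 36)
s(A) = √(10 + A) (s(A) = √(A + 10) = √(10 + A))
240424/s(522) = 240424/(√(10 + 522)) = 240424/(√532) = 240424/((2*√133)) = 240424*(√133/266) = 120212*√133/133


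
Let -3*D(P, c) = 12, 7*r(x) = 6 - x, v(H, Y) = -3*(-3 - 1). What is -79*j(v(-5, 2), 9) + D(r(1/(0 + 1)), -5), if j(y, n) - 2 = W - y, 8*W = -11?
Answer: 7157/8 ≈ 894.63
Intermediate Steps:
v(H, Y) = 12 (v(H, Y) = -3*(-4) = 12)
W = -11/8 (W = (1/8)*(-11) = -11/8 ≈ -1.3750)
r(x) = 6/7 - x/7 (r(x) = (6 - x)/7 = 6/7 - x/7)
D(P, c) = -4 (D(P, c) = -1/3*12 = -4)
j(y, n) = 5/8 - y (j(y, n) = 2 + (-11/8 - y) = 5/8 - y)
-79*j(v(-5, 2), 9) + D(r(1/(0 + 1)), -5) = -79*(5/8 - 1*12) - 4 = -79*(5/8 - 12) - 4 = -79*(-91/8) - 4 = 7189/8 - 4 = 7157/8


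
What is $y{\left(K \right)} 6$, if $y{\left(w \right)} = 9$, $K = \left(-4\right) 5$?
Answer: $54$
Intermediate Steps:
$K = -20$
$y{\left(K \right)} 6 = 9 \cdot 6 = 54$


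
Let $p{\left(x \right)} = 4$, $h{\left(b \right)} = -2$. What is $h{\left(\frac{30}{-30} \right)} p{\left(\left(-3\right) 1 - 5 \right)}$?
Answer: $-8$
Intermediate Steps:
$h{\left(\frac{30}{-30} \right)} p{\left(\left(-3\right) 1 - 5 \right)} = \left(-2\right) 4 = -8$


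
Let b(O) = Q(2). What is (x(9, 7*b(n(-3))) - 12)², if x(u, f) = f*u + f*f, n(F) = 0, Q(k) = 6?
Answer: 4536900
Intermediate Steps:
b(O) = 6
x(u, f) = f² + f*u (x(u, f) = f*u + f² = f² + f*u)
(x(9, 7*b(n(-3))) - 12)² = ((7*6)*(7*6 + 9) - 12)² = (42*(42 + 9) - 12)² = (42*51 - 12)² = (2142 - 12)² = 2130² = 4536900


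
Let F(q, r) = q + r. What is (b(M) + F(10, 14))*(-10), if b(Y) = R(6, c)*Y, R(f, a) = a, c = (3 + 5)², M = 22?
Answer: -14320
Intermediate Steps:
c = 64 (c = 8² = 64)
b(Y) = 64*Y
(b(M) + F(10, 14))*(-10) = (64*22 + (10 + 14))*(-10) = (1408 + 24)*(-10) = 1432*(-10) = -14320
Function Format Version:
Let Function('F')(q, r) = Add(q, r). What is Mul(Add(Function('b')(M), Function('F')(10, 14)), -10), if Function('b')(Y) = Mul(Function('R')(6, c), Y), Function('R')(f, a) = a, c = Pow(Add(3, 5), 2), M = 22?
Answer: -14320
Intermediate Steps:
c = 64 (c = Pow(8, 2) = 64)
Function('b')(Y) = Mul(64, Y)
Mul(Add(Function('b')(M), Function('F')(10, 14)), -10) = Mul(Add(Mul(64, 22), Add(10, 14)), -10) = Mul(Add(1408, 24), -10) = Mul(1432, -10) = -14320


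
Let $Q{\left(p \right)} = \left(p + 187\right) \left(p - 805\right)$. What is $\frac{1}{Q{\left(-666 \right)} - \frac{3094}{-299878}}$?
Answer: $\frac{149939}{105648370398} \approx 1.4192 \cdot 10^{-6}$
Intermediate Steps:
$Q{\left(p \right)} = \left(-805 + p\right) \left(187 + p\right)$ ($Q{\left(p \right)} = \left(187 + p\right) \left(-805 + p\right) = \left(-805 + p\right) \left(187 + p\right)$)
$\frac{1}{Q{\left(-666 \right)} - \frac{3094}{-299878}} = \frac{1}{\left(-150535 + \left(-666\right)^{2} - -411588\right) - \frac{3094}{-299878}} = \frac{1}{\left(-150535 + 443556 + 411588\right) - - \frac{1547}{149939}} = \frac{1}{704609 + \frac{1547}{149939}} = \frac{1}{\frac{105648370398}{149939}} = \frac{149939}{105648370398}$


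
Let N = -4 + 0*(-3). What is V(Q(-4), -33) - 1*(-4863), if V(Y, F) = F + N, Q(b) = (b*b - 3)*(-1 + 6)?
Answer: 4826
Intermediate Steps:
N = -4 (N = -4 + 0 = -4)
Q(b) = -15 + 5*b**2 (Q(b) = (b**2 - 3)*5 = (-3 + b**2)*5 = -15 + 5*b**2)
V(Y, F) = -4 + F (V(Y, F) = F - 4 = -4 + F)
V(Q(-4), -33) - 1*(-4863) = (-4 - 33) - 1*(-4863) = -37 + 4863 = 4826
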